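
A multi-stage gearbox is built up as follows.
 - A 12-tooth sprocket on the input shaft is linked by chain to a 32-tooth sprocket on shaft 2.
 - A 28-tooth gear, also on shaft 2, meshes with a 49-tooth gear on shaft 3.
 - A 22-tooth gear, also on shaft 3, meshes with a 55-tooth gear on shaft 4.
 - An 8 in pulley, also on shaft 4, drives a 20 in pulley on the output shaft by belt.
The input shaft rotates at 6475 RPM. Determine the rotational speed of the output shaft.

222 RPM

Chain: ratio = 32/12 = 2.6667, so shaft 2 turns at 6475 / 2.6667 = 2428.1 RPM.
Gear mesh: ratio = 49/28 = 1.75, so shaft 3 turns at 2428.1 / 1.75 = 1387.5 RPM.
Gear mesh: ratio = 55/22 = 2.5, so shaft 4 turns at 1387.5 / 2.5 = 555 RPM.
Belt: ratio = 20/8 = 2.5, so the output shaft turns at 555 / 2.5 = 222 RPM.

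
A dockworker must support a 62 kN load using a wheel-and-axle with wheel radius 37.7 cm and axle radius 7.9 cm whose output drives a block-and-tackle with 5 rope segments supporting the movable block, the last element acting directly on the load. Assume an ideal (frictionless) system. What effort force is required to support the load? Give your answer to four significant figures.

2.598 kN

Wheel-and-axle MA = R/r = 37.7/7.9 = 4.7722.
Block-and-tackle MA = number of supporting rope parts = 5.
Combined ideal MA = 4.7722 × 5 = 23.861.
Effort = load / MA = 62 / 23.861 = 2.5984 kN.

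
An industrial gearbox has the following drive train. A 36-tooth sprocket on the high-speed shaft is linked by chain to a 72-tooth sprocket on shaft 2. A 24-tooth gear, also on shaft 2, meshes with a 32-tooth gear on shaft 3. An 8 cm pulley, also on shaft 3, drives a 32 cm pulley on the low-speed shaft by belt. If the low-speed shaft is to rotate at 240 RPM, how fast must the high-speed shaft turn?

Overall ratio R = 2 × 1.3333 × 4 = 10.667.
Required input speed = output speed × R = 240 × 10.667 = 2560 RPM.

2560 RPM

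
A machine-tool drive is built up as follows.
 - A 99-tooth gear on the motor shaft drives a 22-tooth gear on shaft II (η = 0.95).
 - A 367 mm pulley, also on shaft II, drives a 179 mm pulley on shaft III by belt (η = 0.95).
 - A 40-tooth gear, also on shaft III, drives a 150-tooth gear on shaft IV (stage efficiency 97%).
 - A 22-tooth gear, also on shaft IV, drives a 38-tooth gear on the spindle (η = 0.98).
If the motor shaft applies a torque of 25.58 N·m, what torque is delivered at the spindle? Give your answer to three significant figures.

15.4 N·m

After the gear mesh (22/99): 25.58 × 0.22222 × 0.95 = 5.4002 N·m
After the belt (179/367): 5.4002 × 0.48774 × 0.95 = 2.5022 N·m
After the gear mesh (150/40): 2.5022 × 3.75 × 0.97 = 9.1018 N·m
After the gear mesh (38/22): 9.1018 × 1.7273 × 0.98 = 15.407 N·m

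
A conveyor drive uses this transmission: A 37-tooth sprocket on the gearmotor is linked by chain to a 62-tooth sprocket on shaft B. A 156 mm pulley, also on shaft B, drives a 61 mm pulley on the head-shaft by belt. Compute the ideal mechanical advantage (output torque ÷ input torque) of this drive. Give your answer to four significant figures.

Each stage contributes driven/driver: chain 62/37 = 1.6757, belt 61/156 = 0.39103.
Overall: 1.6757 × 0.39103 = 0.65523.

0.6552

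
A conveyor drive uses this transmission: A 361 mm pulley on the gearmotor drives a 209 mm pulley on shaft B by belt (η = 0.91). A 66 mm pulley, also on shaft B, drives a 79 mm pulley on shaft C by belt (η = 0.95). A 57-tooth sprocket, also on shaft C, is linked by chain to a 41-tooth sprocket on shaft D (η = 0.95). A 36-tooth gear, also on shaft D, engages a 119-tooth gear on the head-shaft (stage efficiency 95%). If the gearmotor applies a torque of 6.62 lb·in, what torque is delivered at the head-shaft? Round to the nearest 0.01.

belt 209/361 = 0.57895 → τ = 6.62·0.57895·0.91 = 3.4877 lb·in
belt 79/66 = 1.197 → τ = 3.4877·1.197·0.95 = 3.9659 lb·in
chain 41/57 = 0.7193 → τ = 3.9659·0.7193·0.95 = 2.7101 lb·in
gear mesh 119/36 = 3.3056 → τ = 2.7101·3.3056·0.95 = 8.5103 lb·in

8.51 lb·in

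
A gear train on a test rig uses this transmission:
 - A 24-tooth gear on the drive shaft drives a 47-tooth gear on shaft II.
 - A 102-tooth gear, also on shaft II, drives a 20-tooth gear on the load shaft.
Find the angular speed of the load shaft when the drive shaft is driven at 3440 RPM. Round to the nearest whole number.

8959 RPM

Gear mesh: ratio = 47/24 = 1.9583, so shaft II turns at 3440 / 1.9583 = 1756.6 RPM.
Gear mesh: ratio = 20/102 = 0.19608, so the load shaft turns at 1756.6 / 0.19608 = 8958.6 RPM.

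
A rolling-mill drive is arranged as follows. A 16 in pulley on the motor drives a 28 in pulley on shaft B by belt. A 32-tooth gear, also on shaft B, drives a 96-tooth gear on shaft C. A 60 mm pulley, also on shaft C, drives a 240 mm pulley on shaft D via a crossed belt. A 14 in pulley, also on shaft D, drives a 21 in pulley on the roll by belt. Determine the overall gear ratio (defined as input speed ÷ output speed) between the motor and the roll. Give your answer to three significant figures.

Each stage contributes driven/driver: belt 28/16 = 1.75, gear mesh 96/32 = 3, belt 240/60 = 4, belt 21/14 = 1.5.
Overall: 1.75 × 3 × 4 × 1.5 = 31.5.

31.5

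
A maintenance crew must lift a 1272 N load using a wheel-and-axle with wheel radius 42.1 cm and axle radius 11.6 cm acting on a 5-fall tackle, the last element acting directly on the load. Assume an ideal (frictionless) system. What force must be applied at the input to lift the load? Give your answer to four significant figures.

70.10 N

Wheel-and-axle MA = R/r = 42.1/11.6 = 3.6293.
Block-and-tackle MA = number of supporting rope parts = 5.
Combined ideal MA = 3.6293 × 5 = 18.147.
Effort = load / MA = 1272 / 18.147 = 70.096 N.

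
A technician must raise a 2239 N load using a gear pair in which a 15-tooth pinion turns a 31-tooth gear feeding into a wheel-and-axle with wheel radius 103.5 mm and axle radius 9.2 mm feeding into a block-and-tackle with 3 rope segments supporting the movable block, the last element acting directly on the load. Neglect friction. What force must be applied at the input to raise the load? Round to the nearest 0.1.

32.1 N

Gear pair MA = 31/15 = 2.0667.
Wheel-and-axle MA = R/r = 103.5/9.2 = 11.25.
Block-and-tackle MA = number of supporting rope parts = 3.
Combined ideal MA = 2.0667 × 11.25 × 3 = 69.75.
Effort = load / MA = 2239 / 69.75 = 32.1 N.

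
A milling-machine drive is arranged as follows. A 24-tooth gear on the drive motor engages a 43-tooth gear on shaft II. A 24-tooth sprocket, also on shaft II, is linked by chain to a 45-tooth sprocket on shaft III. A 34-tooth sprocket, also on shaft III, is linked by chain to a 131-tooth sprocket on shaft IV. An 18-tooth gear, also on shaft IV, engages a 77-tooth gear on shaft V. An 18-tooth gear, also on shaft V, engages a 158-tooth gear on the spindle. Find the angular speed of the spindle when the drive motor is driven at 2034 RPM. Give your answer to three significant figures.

4.19 RPM

the drive motor → shaft II (gear mesh, 43/24): 2034 ÷ 1.7917 = 1135.3 RPM
shaft II → shaft III (chain, 45/24): 1135.3 ÷ 1.875 = 605.47 RPM
shaft III → shaft IV (chain, 131/34): 605.47 ÷ 3.8529 = 157.14 RPM
shaft IV → shaft V (gear mesh, 77/18): 157.14 ÷ 4.2778 = 36.735 RPM
shaft V → the spindle (gear mesh, 158/18): 36.735 ÷ 8.7778 = 4.185 RPM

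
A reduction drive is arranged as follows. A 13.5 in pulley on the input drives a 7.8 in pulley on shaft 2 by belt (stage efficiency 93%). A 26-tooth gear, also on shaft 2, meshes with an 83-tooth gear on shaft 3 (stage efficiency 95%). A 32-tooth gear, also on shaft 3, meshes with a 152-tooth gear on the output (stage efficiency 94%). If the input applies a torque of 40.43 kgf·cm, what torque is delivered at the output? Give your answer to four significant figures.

Belt: ratio = 7.8/13.5 = 0.57778; torque at shaft 2 = 40.43 × 0.57778 × 0.93 = 21.724 kgf·cm.
Gear mesh: ratio = 83/26 = 3.1923; torque at shaft 3 = 21.724 × 3.1923 × 0.95 = 65.883 kgf·cm.
Gear mesh: ratio = 152/32 = 4.75; torque at the output = 65.883 × 4.75 × 0.94 = 294.17 kgf·cm.

294.2 kgf·cm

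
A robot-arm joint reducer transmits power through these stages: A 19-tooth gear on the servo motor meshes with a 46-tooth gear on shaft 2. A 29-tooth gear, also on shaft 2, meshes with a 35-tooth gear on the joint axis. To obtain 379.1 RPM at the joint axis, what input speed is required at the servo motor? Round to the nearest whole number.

1108 RPM

Overall ratio R = 2.4211 × 1.2069 = 2.922.
Required input speed = output speed × R = 379.1 × 2.922 = 1107.7 RPM.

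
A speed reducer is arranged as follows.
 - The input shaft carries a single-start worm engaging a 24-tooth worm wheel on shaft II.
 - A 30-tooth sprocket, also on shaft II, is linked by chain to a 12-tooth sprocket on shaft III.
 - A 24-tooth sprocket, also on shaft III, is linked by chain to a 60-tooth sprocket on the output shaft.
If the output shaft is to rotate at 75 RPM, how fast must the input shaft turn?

1800 RPM

Overall ratio R = 24 × 0.4 × 2.5 = 24.
Required input speed = output speed × R = 75 × 24 = 1800 RPM.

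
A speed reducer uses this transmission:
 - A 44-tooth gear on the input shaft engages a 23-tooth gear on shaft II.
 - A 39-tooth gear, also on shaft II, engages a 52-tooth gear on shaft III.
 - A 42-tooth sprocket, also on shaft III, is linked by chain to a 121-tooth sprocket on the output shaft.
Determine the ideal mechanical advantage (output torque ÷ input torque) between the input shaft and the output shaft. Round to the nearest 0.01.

Each stage contributes driven/driver: gear mesh 23/44 = 0.52273, gear mesh 52/39 = 1.3333, chain 121/42 = 2.881.
Overall: 0.52273 × 1.3333 × 2.881 = 2.0079.

2.01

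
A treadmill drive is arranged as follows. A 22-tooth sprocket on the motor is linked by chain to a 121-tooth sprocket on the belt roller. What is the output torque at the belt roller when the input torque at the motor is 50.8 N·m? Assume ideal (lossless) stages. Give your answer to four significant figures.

279.4 N·m

After the chain (121/22): 50.8 × 5.5 = 279.4 N·m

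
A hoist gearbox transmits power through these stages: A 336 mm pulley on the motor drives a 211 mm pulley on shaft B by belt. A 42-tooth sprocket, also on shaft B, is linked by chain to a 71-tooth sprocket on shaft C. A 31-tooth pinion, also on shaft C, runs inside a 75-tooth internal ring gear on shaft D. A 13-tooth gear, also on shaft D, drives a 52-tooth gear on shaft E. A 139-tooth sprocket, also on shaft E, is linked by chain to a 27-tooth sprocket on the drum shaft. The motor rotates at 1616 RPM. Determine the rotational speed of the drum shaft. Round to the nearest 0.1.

809.8 RPM

the motor → shaft B (belt, 211/336): 1616 ÷ 0.62798 = 2573.3 RPM
shaft B → shaft C (chain, 71/42): 2573.3 ÷ 1.6905 = 1522.3 RPM
shaft C → shaft D (internal gear, 75/31): 1522.3 ÷ 2.4194 = 629.2 RPM
shaft D → shaft E (gear mesh, 52/13): 629.2 ÷ 4 = 157.3 RPM
shaft E → the drum shaft (chain, 27/139): 157.3 ÷ 0.19424 = 809.81 RPM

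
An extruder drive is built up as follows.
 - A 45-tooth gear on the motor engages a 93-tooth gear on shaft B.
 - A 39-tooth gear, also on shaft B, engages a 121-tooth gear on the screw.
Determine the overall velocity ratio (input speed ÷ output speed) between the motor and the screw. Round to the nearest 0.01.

Each stage contributes driven/driver: gear mesh 93/45 = 2.0667, gear mesh 121/39 = 3.1026.
Overall: 2.0667 × 3.1026 = 6.412.

6.41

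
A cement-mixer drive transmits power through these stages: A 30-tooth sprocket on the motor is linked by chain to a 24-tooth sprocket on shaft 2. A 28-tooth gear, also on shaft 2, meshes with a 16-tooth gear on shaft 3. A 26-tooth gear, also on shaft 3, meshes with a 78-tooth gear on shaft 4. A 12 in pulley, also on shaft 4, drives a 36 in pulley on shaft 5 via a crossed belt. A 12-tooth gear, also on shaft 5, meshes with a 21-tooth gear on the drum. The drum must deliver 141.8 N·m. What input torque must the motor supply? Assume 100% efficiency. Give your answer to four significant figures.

19.69 N·m

Overall ratio R = 0.8 × 0.57143 × 3 × 3 × 1.75 = 7.2.
Input torque = output torque / R = 141.8 / 7.2 = 19.694 N·m.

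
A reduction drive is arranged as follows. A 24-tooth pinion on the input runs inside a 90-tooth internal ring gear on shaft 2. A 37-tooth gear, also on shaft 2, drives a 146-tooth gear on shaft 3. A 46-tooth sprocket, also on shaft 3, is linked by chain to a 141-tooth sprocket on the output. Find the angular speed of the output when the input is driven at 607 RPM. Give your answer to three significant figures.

13.4 RPM

the input → shaft 2 (internal gear, 90/24): 607 ÷ 3.75 = 161.87 RPM
shaft 2 → shaft 3 (gear mesh, 146/37): 161.87 ÷ 3.9459 = 41.021 RPM
shaft 3 → the output (chain, 141/46): 41.021 ÷ 3.0652 = 13.383 RPM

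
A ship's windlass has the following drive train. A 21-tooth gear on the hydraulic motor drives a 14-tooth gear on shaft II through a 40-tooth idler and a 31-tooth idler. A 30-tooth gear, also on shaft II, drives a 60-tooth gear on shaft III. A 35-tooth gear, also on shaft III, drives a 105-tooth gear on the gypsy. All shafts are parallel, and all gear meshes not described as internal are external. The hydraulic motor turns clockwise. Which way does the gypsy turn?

the hydraulic motor → shaft II: driver → idler → idler → driven is 3 external meshes, 3 reversals → CCW.
shaft II → shaft III: external mesh, 1 reversal → CW.
shaft III → the gypsy: external mesh, 1 reversal → CCW.
5 reversals in total — an odd number — so the gypsy turns opposite to the hydraulic motor.

counterclockwise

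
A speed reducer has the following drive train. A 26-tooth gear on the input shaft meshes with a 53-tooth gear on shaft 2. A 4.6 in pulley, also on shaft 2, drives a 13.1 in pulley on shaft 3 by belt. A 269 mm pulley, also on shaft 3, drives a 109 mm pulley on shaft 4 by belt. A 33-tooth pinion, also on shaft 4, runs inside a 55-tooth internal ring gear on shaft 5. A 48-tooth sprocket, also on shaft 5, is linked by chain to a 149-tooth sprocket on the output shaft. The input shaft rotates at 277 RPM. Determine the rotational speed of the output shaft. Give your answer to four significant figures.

22.76 RPM

Gear mesh: ratio = 53/26 = 2.0385, so shaft 2 turns at 277 / 2.0385 = 135.89 RPM.
Belt: ratio = 13.1/4.6 = 2.8478, so shaft 3 turns at 135.89 / 2.8478 = 47.716 RPM.
Belt: ratio = 109/269 = 0.4052, so shaft 4 turns at 47.716 / 0.4052 = 117.76 RPM.
Internal gear: ratio = 55/33 = 1.6667, so shaft 5 turns at 117.76 / 1.6667 = 70.655 RPM.
Chain: ratio = 149/48 = 3.1042, so the output shaft turns at 70.655 / 3.1042 = 22.761 RPM.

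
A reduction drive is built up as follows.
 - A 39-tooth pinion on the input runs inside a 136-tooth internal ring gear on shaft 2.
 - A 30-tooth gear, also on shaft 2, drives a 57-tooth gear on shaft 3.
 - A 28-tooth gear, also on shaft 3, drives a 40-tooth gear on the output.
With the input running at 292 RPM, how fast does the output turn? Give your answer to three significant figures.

30.8 RPM

the input → shaft 2 (internal gear, 136/39): 292 ÷ 3.4872 = 83.735 RPM
shaft 2 → shaft 3 (gear mesh, 57/30): 83.735 ÷ 1.9 = 44.071 RPM
shaft 3 → the output (gear mesh, 40/28): 44.071 ÷ 1.4286 = 30.85 RPM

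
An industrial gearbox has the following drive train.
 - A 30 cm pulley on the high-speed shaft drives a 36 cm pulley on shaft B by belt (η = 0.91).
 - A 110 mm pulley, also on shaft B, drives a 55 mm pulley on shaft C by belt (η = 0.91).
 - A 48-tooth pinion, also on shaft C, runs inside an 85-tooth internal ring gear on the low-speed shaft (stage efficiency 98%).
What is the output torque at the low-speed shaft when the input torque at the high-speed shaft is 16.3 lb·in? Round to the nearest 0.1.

Belt: ratio = 36/30 = 1.2; torque at shaft B = 16.3 × 1.2 × 0.91 = 17.8 lb·in.
Belt: ratio = 55/110 = 0.5; torque at shaft C = 17.8 × 0.5 × 0.91 = 8.0988 lb·in.
Internal gear: ratio = 85/48 = 1.7708; torque at the low-speed shaft = 8.0988 × 1.7708 × 0.98 = 14.055 lb·in.

14.1 lb·in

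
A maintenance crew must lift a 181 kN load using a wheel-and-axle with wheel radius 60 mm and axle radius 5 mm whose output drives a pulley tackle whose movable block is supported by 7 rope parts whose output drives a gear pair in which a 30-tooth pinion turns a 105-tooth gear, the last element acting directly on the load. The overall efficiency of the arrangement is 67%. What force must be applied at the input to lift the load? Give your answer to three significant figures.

0.919 kN

Wheel-and-axle MA = R/r = 60/5 = 12.
Block-and-tackle MA = number of supporting rope parts = 7.
Gear pair MA = 105/30 = 3.5.
Combined ideal MA = 12 × 7 × 3.5 = 294.
Actual MA = 294 × 0.67 = 196.98.
Effort = load / actual MA = 181 / 196.98 = 0.91888 kN.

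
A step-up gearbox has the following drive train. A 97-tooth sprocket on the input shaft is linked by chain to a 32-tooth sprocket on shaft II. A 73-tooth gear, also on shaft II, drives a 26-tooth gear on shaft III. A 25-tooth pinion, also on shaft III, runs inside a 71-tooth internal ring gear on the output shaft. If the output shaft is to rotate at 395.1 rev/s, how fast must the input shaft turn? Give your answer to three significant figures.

Overall ratio R = 0.3299 × 0.35616 × 2.84 = 0.33369.
Required input speed = output speed × R = 395.1 × 0.33369 = 131.84 rev/s.

132 rev/s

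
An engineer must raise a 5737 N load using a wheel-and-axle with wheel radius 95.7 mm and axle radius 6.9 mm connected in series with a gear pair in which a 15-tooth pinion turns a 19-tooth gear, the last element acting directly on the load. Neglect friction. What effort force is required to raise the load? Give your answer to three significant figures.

327 N

Wheel-and-axle MA = R/r = 95.7/6.9 = 13.87.
Gear pair MA = 19/15 = 1.2667.
Combined ideal MA = 13.87 × 1.2667 = 17.568.
Effort = load / MA = 5737 / 17.568 = 326.56 N.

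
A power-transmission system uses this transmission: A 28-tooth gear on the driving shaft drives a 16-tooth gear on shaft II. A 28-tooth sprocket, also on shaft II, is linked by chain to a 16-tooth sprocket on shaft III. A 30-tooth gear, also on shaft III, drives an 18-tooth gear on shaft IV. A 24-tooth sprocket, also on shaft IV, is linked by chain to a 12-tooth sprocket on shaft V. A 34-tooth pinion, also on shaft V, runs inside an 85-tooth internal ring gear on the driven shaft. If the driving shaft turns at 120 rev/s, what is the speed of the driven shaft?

490 rev/s

gear mesh 16/28 = 0.57143 → 120/0.57143 = 210 rev/s
chain 16/28 = 0.57143 → 210/0.57143 = 367.5 rev/s
gear mesh 18/30 = 0.6 → 367.5/0.6 = 612.5 rev/s
chain 12/24 = 0.5 → 612.5/0.5 = 1225 rev/s
internal gear 85/34 = 2.5 → 1225/2.5 = 490 rev/s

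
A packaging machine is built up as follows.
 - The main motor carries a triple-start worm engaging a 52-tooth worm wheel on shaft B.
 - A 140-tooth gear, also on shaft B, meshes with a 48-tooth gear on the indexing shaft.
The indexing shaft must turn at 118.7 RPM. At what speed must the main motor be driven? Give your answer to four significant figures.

705.4 RPM

Overall ratio R = 17.333 × 0.34286 = 5.9429.
Required input speed = output speed × R = 118.7 × 5.9429 = 705.42 RPM.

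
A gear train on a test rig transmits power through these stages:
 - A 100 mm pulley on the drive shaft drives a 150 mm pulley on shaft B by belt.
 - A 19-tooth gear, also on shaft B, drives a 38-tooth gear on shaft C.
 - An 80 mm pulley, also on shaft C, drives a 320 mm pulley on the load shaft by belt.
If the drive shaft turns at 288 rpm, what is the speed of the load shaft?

24 rpm

the drive shaft → shaft B (belt, 150/100): 288 ÷ 1.5 = 192 rpm
shaft B → shaft C (gear mesh, 38/19): 192 ÷ 2 = 96 rpm
shaft C → the load shaft (belt, 320/80): 96 ÷ 4 = 24 rpm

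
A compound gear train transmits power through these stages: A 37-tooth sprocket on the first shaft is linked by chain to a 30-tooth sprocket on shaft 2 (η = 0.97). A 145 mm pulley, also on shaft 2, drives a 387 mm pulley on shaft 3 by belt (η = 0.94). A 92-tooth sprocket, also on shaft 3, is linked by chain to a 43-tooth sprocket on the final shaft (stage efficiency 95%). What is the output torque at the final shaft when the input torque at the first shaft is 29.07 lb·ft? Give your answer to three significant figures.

After the chain (30/37): 29.07 × 0.81081 × 0.97 = 22.863 lb·ft
After the belt (387/145): 22.863 × 2.669 × 0.94 = 57.36 lb·ft
After the chain (43/92): 57.36 × 0.46739 × 0.95 = 25.469 lb·ft

25.5 lb·ft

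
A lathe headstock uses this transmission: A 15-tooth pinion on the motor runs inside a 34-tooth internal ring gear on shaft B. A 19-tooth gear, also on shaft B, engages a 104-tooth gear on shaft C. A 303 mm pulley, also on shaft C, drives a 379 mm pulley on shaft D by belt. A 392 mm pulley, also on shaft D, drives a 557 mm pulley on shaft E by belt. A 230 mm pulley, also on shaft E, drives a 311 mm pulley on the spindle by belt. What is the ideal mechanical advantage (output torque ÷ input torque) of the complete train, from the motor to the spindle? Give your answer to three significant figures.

Each stage contributes driven/driver: internal gear 34/15 = 2.2667, gear mesh 104/19 = 5.4737, belt 379/303 = 1.2508, belt 557/392 = 1.4209, belt 311/230 = 1.3522.
Overall: 2.2667 × 5.4737 × 1.2508 × 1.4209 × 1.3522 = 29.817.

29.8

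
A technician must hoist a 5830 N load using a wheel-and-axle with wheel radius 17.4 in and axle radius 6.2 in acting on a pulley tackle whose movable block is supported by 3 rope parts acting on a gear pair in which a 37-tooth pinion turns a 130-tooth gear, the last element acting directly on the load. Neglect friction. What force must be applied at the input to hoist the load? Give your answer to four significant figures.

197.1 N

Wheel-and-axle MA = R/r = 17.4/6.2 = 2.8065.
Block-and-tackle MA = number of supporting rope parts = 3.
Gear pair MA = 130/37 = 3.5135.
Combined ideal MA = 2.8065 × 3 × 3.5135 = 29.582.
Effort = load / MA = 5830 / 29.582 = 197.08 N.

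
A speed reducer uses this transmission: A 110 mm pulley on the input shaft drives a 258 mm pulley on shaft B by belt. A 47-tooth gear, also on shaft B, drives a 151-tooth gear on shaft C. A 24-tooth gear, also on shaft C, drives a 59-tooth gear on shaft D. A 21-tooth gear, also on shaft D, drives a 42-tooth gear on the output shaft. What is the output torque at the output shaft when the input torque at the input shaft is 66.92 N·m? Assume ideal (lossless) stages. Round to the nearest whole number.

2479 N·m

After the belt (258/110): 66.92 × 2.3455 = 156.96 N·m
After the gear mesh (151/47): 156.96 × 3.2128 = 504.27 N·m
After the gear mesh (59/24): 504.27 × 2.4583 = 1239.7 N·m
After the gear mesh (42/21): 1239.7 × 2 = 2479.3 N·m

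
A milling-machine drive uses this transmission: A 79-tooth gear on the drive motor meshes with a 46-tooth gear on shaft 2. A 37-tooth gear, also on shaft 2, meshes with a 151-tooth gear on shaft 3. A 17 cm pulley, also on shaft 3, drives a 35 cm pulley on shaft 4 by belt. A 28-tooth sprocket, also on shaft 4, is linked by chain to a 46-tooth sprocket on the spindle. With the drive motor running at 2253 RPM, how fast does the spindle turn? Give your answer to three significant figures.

the drive motor → shaft 2 (gear mesh, 46/79): 2253 ÷ 0.58228 = 3869.3 RPM
shaft 2 → shaft 3 (gear mesh, 151/37): 3869.3 ÷ 4.0811 = 948.1 RPM
shaft 3 → shaft 4 (belt, 35/17): 948.1 ÷ 2.0588 = 460.51 RPM
shaft 4 → the spindle (chain, 46/28): 460.51 ÷ 1.6429 = 280.31 RPM

280 RPM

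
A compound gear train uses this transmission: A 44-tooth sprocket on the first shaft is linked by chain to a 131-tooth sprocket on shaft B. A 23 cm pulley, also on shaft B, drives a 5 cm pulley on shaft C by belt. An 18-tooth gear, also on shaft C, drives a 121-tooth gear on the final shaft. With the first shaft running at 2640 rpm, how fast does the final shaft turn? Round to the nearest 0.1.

606.8 rpm

the first shaft → shaft B (chain, 131/44): 2640 ÷ 2.9773 = 886.72 rpm
shaft B → shaft C (belt, 5/23): 886.72 ÷ 0.21739 = 4078.9 rpm
shaft C → the final shaft (gear mesh, 121/18): 4078.9 ÷ 6.7222 = 606.78 rpm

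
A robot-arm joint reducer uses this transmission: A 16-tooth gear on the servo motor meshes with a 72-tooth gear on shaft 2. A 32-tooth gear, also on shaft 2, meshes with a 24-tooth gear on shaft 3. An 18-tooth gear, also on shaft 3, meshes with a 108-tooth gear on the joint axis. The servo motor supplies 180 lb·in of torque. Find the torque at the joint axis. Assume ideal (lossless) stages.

3645 lb·in

After the gear mesh (72/16): 180 × 4.5 = 810 lb·in
After the gear mesh (24/32): 810 × 0.75 = 607.5 lb·in
After the gear mesh (108/18): 607.5 × 6 = 3645 lb·in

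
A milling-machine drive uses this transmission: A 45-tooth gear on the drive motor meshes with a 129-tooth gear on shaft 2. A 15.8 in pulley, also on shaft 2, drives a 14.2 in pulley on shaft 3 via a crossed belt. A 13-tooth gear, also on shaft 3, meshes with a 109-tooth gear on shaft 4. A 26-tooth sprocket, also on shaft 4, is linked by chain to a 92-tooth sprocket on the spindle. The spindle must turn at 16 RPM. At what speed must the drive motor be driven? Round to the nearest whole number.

Overall ratio R = 2.8667 × 0.89873 × 8.3846 × 3.5385 = 76.437.
Required input speed = output speed × R = 16 × 76.437 = 1223 RPM.

1223 RPM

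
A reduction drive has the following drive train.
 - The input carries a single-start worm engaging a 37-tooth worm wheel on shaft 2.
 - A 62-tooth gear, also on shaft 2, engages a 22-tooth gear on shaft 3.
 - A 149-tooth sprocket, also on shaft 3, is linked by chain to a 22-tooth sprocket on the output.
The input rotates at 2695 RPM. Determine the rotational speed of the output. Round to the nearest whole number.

1390 RPM

worm 37/1 = 37 → 2695/37 = 72.838 RPM
gear mesh 22/62 = 0.35484 → 72.838/0.35484 = 205.27 RPM
chain 22/149 = 0.14765 → 205.27/0.14765 = 1390.2 RPM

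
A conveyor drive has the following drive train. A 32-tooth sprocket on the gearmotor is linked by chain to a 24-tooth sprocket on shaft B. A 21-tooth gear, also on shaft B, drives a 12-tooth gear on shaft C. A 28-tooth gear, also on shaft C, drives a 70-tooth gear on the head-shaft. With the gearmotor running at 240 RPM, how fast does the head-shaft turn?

224 RPM

chain 24/32 = 0.75 → 240/0.75 = 320 RPM
gear mesh 12/21 = 0.57143 → 320/0.57143 = 560 RPM
gear mesh 70/28 = 2.5 → 560/2.5 = 224 RPM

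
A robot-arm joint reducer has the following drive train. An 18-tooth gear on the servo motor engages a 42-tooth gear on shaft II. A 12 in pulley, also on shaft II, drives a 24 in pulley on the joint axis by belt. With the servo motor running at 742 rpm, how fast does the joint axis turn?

Gear mesh: ratio = 42/18 = 2.3333, so shaft II turns at 742 / 2.3333 = 318 rpm.
Belt: ratio = 24/12 = 2, so the joint axis turns at 318 / 2 = 159 rpm.

159 rpm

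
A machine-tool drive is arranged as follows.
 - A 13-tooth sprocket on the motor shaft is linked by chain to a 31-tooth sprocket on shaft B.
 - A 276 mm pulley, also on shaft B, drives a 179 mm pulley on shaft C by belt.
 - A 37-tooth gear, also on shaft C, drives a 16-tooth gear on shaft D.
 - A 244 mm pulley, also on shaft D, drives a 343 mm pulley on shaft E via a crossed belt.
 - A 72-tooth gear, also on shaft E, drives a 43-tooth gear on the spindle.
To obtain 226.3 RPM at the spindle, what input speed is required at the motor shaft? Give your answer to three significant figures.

127 RPM

Overall ratio R = 2.3846 × 0.64855 × 0.43243 × 1.4057 × 0.59722 = 0.56146.
Required input speed = output speed × R = 226.3 × 0.56146 = 127.06 RPM.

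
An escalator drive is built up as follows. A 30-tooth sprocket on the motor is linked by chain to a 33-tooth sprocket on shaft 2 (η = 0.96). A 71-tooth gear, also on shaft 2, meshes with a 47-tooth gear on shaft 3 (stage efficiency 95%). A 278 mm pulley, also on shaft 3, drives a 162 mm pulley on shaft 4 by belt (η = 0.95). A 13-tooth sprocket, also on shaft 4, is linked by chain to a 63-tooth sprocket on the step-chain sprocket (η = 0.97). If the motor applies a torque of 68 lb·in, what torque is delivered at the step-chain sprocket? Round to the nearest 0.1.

After the chain (33/30): 68 × 1.1 × 0.96 = 71.808 lb·in
After the gear mesh (47/71): 71.808 × 0.66197 × 0.95 = 45.158 lb·in
After the belt (162/278): 45.158 × 0.58273 × 0.95 = 24.999 lb·in
After the chain (63/13): 24.999 × 4.8462 × 0.97 = 117.52 lb·in

117.5 lb·in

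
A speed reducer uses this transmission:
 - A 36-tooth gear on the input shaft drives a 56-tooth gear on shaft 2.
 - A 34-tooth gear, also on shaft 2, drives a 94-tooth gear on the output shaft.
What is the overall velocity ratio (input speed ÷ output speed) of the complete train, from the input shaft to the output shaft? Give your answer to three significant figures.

4.30

Each stage contributes driven/driver: gear mesh 56/36 = 1.5556, gear mesh 94/34 = 2.7647.
Overall: 1.5556 × 2.7647 = 4.3007.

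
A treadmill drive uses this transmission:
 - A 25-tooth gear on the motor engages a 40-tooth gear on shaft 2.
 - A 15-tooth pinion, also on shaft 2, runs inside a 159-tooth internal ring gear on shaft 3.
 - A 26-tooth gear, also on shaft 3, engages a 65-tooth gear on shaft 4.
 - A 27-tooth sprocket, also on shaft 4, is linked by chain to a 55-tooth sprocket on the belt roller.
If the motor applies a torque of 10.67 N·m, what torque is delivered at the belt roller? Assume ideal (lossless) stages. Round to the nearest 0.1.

gear mesh 40/25 = 1.6 → τ = 10.67·1.6 = 17.072 N·m
internal gear 159/15 = 10.6 → τ = 17.072·10.6 = 180.96 N·m
gear mesh 65/26 = 2.5 → τ = 180.96·2.5 = 452.41 N·m
chain 55/27 = 2.037 → τ = 452.41·2.037 = 921.57 N·m

921.6 N·m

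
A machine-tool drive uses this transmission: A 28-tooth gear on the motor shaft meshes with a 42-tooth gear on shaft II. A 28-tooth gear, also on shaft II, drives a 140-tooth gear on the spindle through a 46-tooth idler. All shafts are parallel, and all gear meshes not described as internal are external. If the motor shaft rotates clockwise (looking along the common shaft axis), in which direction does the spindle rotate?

anticlockwise

the motor shaft → shaft II: external mesh, 1 reversal → CCW.
shaft II → the spindle: driver → idler → driven is 2 external meshes, 2 reversals → CCW.
3 reversals in total — an odd number — so the spindle turns opposite to the motor shaft.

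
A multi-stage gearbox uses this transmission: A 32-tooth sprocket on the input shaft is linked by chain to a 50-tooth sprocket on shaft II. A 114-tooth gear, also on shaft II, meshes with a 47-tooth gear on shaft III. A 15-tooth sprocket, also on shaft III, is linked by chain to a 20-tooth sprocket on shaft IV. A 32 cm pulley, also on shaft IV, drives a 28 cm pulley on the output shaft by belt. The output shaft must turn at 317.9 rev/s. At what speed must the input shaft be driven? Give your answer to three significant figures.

Overall ratio R = 1.5625 × 0.41228 × 1.3333 × 0.875 = 0.75155.
Required input speed = output speed × R = 317.9 × 0.75155 = 238.92 rev/s.

239 rev/s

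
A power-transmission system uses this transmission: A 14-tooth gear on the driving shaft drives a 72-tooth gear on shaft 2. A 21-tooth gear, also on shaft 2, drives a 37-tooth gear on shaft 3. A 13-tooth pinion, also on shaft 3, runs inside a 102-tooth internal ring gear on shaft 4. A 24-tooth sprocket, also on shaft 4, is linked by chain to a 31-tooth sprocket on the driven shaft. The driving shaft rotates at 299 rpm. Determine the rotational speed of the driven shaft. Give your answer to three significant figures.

3.26 rpm

the driving shaft → shaft 2 (gear mesh, 72/14): 299 ÷ 5.1429 = 58.139 rpm
shaft 2 → shaft 3 (gear mesh, 37/21): 58.139 ÷ 1.7619 = 32.998 rpm
shaft 3 → shaft 4 (internal gear, 102/13): 32.998 ÷ 7.8462 = 4.2056 rpm
shaft 4 → the driven shaft (chain, 31/24): 4.2056 ÷ 1.2917 = 3.2559 rpm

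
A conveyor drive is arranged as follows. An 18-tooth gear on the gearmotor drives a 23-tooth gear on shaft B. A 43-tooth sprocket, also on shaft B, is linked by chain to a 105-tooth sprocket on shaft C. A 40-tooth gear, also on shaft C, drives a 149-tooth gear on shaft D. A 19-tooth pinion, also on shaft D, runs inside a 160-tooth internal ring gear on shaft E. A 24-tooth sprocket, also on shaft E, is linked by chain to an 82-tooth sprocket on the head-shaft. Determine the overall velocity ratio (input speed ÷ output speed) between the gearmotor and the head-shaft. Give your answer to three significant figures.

334

Each stage contributes driven/driver: gear mesh 23/18 = 1.2778, chain 105/43 = 2.4419, gear mesh 149/40 = 3.725, internal gear 160/19 = 8.4211, chain 82/24 = 3.4167.
Overall: 1.2778 × 2.4419 × 3.725 × 8.4211 × 3.4167 = 334.4.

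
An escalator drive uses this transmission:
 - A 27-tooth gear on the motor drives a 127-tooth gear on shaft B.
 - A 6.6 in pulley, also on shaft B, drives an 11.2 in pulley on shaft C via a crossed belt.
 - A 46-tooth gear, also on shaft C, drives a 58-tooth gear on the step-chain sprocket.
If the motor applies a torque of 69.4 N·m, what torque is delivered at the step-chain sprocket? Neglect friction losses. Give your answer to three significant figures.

After the gear mesh (127/27): 69.4 × 4.7037 = 326.44 N·m
After the belt (11.2/6.6): 326.44 × 1.697 = 553.95 N·m
After the gear mesh (58/46): 553.95 × 1.2609 = 698.46 N·m

698 N·m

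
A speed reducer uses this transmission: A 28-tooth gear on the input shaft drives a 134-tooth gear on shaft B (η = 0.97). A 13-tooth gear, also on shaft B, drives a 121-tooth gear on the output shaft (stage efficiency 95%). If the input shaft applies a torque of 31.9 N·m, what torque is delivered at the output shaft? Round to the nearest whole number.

Gear mesh: ratio = 134/28 = 4.7857; torque at shaft B = 31.9 × 4.7857 × 0.97 = 148.08 N·m.
Gear mesh: ratio = 121/13 = 9.3077; torque at the output shaft = 148.08 × 9.3077 × 0.95 = 1309.4 N·m.

1309 N·m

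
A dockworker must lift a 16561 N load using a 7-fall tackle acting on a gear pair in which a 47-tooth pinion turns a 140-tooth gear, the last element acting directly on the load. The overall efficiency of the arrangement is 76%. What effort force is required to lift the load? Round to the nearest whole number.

Block-and-tackle MA = number of supporting rope parts = 7.
Gear pair MA = 140/47 = 2.9787.
Combined ideal MA = 7 × 2.9787 = 20.851.
Actual MA = 20.851 × 0.76 = 15.847.
Effort = load / actual MA = 16561 / 15.847 = 1045.1 N.

1045 N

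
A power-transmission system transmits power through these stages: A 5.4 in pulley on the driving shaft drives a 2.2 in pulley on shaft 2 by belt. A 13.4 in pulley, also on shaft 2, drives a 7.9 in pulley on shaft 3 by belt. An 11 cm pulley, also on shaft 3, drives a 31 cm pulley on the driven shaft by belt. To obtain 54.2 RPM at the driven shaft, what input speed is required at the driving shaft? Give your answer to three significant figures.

Overall ratio R = 0.40741 × 0.58955 × 2.8182 = 0.67689.
Required input speed = output speed × R = 54.2 × 0.67689 = 36.688 RPM.

36.7 RPM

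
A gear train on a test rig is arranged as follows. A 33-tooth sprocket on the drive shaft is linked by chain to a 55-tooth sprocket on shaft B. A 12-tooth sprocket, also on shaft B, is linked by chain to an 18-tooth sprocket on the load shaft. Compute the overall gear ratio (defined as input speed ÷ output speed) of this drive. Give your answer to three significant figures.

2.50

Each stage contributes driven/driver: chain 55/33 = 1.6667, chain 18/12 = 1.5.
Overall: 1.6667 × 1.5 = 2.5.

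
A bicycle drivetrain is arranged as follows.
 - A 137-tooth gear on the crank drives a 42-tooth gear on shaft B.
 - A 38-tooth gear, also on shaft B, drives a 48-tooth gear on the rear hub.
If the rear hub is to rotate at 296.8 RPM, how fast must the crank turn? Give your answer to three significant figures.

115 RPM

Overall ratio R = 0.30657 × 1.2632 = 0.38725.
Required input speed = output speed × R = 296.8 × 0.38725 = 114.93 RPM.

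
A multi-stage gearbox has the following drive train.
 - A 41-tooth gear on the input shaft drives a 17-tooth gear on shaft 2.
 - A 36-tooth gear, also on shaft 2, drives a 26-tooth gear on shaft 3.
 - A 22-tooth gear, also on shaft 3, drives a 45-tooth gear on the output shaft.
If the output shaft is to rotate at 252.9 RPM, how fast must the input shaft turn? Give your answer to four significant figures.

Overall ratio R = 0.41463 × 0.72222 × 2.0455 = 0.61253.
Required input speed = output speed × R = 252.9 × 0.61253 = 154.91 RPM.

154.9 RPM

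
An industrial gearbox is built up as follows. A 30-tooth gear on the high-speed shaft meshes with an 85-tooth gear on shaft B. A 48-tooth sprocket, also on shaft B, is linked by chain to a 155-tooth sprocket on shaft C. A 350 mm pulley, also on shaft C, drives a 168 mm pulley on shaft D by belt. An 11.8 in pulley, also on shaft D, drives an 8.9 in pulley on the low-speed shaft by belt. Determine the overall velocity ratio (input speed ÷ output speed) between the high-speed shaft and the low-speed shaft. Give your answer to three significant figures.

3.31

Each stage contributes driven/driver: gear mesh 85/30 = 2.8333, chain 155/48 = 3.2292, belt 168/350 = 0.48, belt 8.9/11.8 = 0.75424.
Overall: 2.8333 × 3.2292 × 0.48 × 0.75424 = 3.3124.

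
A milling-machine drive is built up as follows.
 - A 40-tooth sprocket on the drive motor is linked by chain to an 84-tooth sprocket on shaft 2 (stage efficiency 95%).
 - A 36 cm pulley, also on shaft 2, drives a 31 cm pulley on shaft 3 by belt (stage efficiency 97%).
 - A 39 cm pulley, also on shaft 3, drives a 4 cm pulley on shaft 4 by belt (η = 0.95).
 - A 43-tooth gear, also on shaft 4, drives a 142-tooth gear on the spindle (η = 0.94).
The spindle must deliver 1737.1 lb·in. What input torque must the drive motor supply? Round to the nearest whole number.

3447 lb·in

Overall ratio R = 2.1 × 0.86111 × 0.10256 × 3.3023 = 0.61248; overall efficiency η = 0.95 × 0.97 × 0.95 × 0.94 = 0.8229.
Input torque = output torque / (R × η) = 1737.1 / (0.61248 × 0.8229) = 3446.5 lb·in.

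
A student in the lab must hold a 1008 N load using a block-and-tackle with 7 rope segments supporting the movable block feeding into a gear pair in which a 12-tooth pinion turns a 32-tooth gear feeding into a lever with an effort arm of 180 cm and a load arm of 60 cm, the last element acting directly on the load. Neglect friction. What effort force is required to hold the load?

18 N

Block-and-tackle MA = number of supporting rope parts = 7.
Gear pair MA = 32/12 = 2.6667.
Lever MA = effort arm / load arm = 180/60 = 3.
Combined ideal MA = 7 × 2.6667 × 3 = 56.
Effort = load / MA = 1008 / 56 = 18 N.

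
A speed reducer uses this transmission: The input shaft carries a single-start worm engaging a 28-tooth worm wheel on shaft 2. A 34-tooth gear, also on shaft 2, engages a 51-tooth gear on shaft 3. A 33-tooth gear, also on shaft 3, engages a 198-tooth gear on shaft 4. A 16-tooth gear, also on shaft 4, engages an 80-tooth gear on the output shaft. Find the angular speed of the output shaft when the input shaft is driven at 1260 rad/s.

Worm: ratio = 28/1 = 28, so shaft 2 turns at 1260 / 28 = 45 rad/s.
Gear mesh: ratio = 51/34 = 1.5, so shaft 3 turns at 45 / 1.5 = 30 rad/s.
Gear mesh: ratio = 198/33 = 6, so shaft 4 turns at 30 / 6 = 5 rad/s.
Gear mesh: ratio = 80/16 = 5, so the output shaft turns at 5 / 5 = 1 rad/s.

1 rad/s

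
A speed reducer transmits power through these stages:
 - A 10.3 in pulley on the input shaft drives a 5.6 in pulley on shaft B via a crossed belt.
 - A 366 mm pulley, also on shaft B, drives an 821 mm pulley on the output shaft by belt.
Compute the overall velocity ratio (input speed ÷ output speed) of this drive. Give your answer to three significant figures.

Each stage contributes driven/driver: belt 5.6/10.3 = 0.54369, belt 821/366 = 2.2432.
Overall: 0.54369 × 2.2432 = 1.2196.

1.22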